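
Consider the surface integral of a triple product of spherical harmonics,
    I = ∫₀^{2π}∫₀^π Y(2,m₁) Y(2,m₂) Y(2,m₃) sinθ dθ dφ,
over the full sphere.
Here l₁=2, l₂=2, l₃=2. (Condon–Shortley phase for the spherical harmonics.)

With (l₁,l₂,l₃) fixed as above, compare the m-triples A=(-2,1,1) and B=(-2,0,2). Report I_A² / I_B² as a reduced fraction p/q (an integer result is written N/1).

Same 2,2,2: normalisation and zero-m 3j drop out of the ratio.
A: Δ: 2! 2! 2! / 7! → 1/630; sum: t=2:+1/4 = 1/4; 3j²(2 2 2; -2 1 1) = Δ·Π!·Σ² = 3/35  (sign -1)
B: Δ: 2! 2! 2! / 7! → 1/630; sum: t=2:+1/8 = 1/8; 3j²(2 2 2; -2 0 2) = Δ·Π!·Σ² = 2/35  (sign +1)
I_A²/I_B² = (3/35)/(2/35) = 3/2

3/2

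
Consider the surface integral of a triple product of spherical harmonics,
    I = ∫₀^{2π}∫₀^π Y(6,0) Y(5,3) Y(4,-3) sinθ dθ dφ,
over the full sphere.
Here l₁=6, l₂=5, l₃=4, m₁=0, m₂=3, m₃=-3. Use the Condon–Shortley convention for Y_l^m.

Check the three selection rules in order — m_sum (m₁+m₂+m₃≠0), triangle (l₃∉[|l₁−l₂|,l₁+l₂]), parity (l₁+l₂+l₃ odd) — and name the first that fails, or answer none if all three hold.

parity

m₁+m₂+m₃ = 0 + 3 − 3 = 0  ✓
triangle: |6−5|=1 ≤ l₃=4 ≤ 6+5=11  ✓
parity: l₁+l₂+l₃ = 15 is odd  ✗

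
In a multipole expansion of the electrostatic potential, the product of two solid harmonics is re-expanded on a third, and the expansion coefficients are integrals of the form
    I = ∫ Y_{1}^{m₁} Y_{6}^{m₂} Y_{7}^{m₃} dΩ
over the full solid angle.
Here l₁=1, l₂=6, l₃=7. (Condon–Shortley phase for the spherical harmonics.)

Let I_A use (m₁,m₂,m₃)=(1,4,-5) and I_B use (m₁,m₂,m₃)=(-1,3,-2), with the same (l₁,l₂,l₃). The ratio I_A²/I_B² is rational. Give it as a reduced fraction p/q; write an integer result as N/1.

33/5

Same 1,6,7: normalisation and zero-m 3j drop out of the ratio.
A: Δ: 0! 2! 12! / 15! → 1/1365; sum: t=0:+1/14515200 = 1/14515200; 3j²(1 6 7; 1 4 -5) = Δ·Π!·Σ² = 22/455  (sign +1)
B: Δ: 0! 2! 12! / 15! → 1/1365; sum: t=0:+1/4354560 = 1/4354560; 3j²(1 6 7; -1 3 -2) = Δ·Π!·Σ² = 2/273  (sign -1)
I_A²/I_B² = (22/455)/(2/273) = 33/5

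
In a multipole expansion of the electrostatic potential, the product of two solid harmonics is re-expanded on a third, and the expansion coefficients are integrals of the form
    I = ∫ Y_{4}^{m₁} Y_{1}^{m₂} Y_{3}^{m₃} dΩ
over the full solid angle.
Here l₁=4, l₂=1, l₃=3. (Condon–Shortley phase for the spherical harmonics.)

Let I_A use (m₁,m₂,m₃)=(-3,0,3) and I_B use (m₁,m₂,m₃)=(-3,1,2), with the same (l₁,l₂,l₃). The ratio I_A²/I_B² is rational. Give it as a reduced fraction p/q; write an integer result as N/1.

Shared (l₁,l₂,l₃)=(4,1,3): N and (l;000)² cancel in I_A²/I_B².
A: Δ = 2!·6!·0!/9! = 1/252; Racah Σ t=1..1: t=1:−1/720 = -1/720; ⇒ 3j(4 1 3; -3 0 3)² = 1/36, sgn -1
B: Δ = 2!·6!·0!/9! = 1/252; Racah Σ t=2..2: t=2:+1/240 = 1/240; ⇒ 3j(4 1 3; -3 1 2)² = 1/12, sgn -1
I_A²/I_B² = (1/36)/(1/12) = 1/3

1/3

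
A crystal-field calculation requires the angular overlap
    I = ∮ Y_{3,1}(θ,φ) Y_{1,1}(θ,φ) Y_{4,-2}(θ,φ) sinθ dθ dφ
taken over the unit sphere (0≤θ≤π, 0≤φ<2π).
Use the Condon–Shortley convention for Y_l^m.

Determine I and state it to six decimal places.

0.238414

Rules hold: Σm=0, L=8 even, 2≤4≤4.
N = 7·3·9 = 189
Δ = 0!·6!·2!/9! = 1/252
Racah Σ t=0..0: t=0:+1/36 = 1/36
⇒ 3j(3 1 4; 0 0 0)² = 4/63, sgn +1
Racah Σ t=0..0: t=0:+1/96 = 1/96
⇒ 3j(3 1 4; 1 1 -2)² = 5/84, sgn +1
4πI² = N·(3j₀)²·(3jₘ)² = 5/7
I = +1·√(0.714286/4π) = 0.23841361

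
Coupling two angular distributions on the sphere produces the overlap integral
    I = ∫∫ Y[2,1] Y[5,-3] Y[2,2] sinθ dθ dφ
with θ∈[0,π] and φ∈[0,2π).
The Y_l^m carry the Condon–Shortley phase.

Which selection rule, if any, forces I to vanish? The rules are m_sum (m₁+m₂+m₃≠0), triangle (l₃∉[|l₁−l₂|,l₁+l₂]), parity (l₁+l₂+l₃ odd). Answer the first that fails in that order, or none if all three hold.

Σmᵢ = 0  ✓
l₃∈[|l₁−l₂|,l₁+l₂]=[3,7], have l₃=2  ✗
Σlᵢ = 9 ⇒ odd

triangle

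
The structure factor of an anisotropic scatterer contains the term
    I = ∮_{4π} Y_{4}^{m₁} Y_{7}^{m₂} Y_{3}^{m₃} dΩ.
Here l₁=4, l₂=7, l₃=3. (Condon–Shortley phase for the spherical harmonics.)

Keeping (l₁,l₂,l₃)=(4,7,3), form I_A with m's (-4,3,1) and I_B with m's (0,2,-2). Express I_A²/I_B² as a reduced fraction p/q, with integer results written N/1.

1/14

Same 4,7,3: normalisation and zero-m 3j drop out of the ratio.
A: Δ: 8! 0! 6! / 15! → 1/45045; sum: t=8:+1/1935360 = 1/1935360; 3j²(4 7 3; -4 3 1) = Δ·Π!·Σ² = 1/1001  (sign +1)
B: Δ: 8! 0! 6! / 15! → 1/45045; sum: t=4:+1/69120 = 1/69120; 3j²(4 7 3; 0 2 -2) = Δ·Π!·Σ² = 2/143  (sign -1)
I_A²/I_B² = (1/1001)/(2/143) = 1/14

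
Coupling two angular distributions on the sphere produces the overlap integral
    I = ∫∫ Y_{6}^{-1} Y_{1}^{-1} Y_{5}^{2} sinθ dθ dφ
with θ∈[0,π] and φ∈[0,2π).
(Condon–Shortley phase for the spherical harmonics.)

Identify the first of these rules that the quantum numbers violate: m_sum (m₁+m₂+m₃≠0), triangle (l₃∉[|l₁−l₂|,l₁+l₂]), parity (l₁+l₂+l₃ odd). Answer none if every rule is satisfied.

m₁+m₂+m₃ = -1 − 1 + 2 = 0  ✓
triangle: |6−1|=5 ≤ l₃=5 ≤ 6+1=7  ✓
parity: l₁+l₂+l₃ = 12 is even  ✓

none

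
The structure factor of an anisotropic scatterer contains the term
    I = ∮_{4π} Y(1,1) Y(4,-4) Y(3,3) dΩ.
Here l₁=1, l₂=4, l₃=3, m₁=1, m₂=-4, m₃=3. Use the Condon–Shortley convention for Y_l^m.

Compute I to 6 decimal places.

Rules hold: Σm=0, L=8 even, 3≤3≤5.
N = 3·9·7 = 189
Δ = 2!·0!·6!/9! = 1/252
Racah Σ t=1..1: t=1:−1/36 = -1/36
⇒ 3j(1 4 3; 0 0 0)² = 4/63, sgn +1
Racah Σ t=0..0: t=0:+1/1440 = 1/1440
⇒ 3j(1 4 3; 1 -4 3)² = 1/9, sgn +1
4πI² = N·(3j₀)²·(3jₘ)² = 4/3
I = +1·√(1.33333/4π) = 0.32573501

0.325735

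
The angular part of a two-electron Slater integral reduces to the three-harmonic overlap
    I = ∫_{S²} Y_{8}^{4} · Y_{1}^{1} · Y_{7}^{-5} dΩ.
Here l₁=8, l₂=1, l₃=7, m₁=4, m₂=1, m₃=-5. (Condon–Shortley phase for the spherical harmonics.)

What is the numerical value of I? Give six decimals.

0.074948

m-sum 0 ✓  L=16 even ✓  7≤7≤9 ✓
Π(2lᵢ+1) = 17×3×15 = 765
triangle coeff Δ(8,1,7) = 1/2040
Σ_t [1,1]: t=1:−1/25401600 = -1/25401600
(3j)²=8/255 [(8 1 7; 0 0 0)], sign=+1
Σ_t [2,2]: t=2:+1/1916006400 = 1/1916006400
(3j)²=1/340 [(8 1 7; 4 1 -5)], sign=+1
⇒ 4πI² = 6/85
I = (+1)√(6/85/(4π)) = 0.07494820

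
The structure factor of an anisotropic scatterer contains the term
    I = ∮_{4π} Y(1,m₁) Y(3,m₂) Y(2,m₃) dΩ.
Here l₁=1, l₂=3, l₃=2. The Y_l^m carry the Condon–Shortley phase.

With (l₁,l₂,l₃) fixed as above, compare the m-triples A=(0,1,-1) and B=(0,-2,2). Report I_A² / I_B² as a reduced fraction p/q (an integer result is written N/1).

l's match ⇒ only the (l;m) 3-j factors differ between A and B.
A: triangle coeff Δ(1,3,2) = 1/105; Σ_t [1,1]: t=1:−1/6 = -1/6; (3j)²=8/105 [(1 3 2; 0 1 -1)], sign=+1
B: triangle coeff Δ(1,3,2) = 1/105; Σ_t [1,1]: t=1:−1/24 = -1/24; (3j)²=1/21 [(1 3 2; 0 -2 2)], sign=-1
I_A²/I_B² = (8/105)/(1/21) = 8/5

8/5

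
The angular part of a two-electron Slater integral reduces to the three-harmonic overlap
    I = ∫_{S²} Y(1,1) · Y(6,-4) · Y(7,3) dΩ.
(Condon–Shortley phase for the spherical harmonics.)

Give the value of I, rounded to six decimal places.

-0.085707

Rules hold: Σm=0, L=14 even, 5≤7≤7.
N = 3·13·15 = 585
Δ = 0!·2!·12!/15! = 1/1365
Racah Σ t=0..0: t=0:+1/518400 = 1/518400
⇒ 3j(1 6 7; 0 0 0)² = 7/195, sgn -1
Racah Σ t=0..0: t=0:+1/14515200 = 1/14515200
⇒ 3j(1 6 7; 1 -4 3)² = 2/455, sgn +1
4πI² = N·(3j₀)²·(3jₘ)² = 6/65
I = -1·√(0.0923077/4π) = -0.08570655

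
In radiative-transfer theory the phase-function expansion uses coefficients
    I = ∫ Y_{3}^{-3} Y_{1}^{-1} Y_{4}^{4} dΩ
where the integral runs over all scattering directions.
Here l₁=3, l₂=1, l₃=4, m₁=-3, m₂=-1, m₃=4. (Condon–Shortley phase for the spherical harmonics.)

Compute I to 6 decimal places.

Rules hold: Σm=0, L=8 even, 2≤4≤4.
N = 7·3·9 = 189
Δ = 0!·6!·2!/9! = 1/252
Racah Σ t=0..0: t=0:+1/36 = 1/36
⇒ 3j(3 1 4; 0 0 0)² = 4/63, sgn +1
Racah Σ t=0..0: t=0:+1/1440 = 1/1440
⇒ 3j(3 1 4; -3 -1 4)² = 1/9, sgn +1
4πI² = N·(3j₀)²·(3jₘ)² = 4/3
I = +1·√(1.33333/4π) = 0.32573501

0.325735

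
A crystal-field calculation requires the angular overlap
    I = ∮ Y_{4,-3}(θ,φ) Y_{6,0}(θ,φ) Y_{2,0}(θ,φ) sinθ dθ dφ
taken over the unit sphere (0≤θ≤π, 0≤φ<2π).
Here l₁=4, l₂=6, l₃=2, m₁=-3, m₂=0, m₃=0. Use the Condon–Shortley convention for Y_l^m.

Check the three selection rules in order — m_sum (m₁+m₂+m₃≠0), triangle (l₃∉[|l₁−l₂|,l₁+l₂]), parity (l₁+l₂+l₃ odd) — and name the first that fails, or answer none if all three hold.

m_sum

Σmᵢ = -3  ✗
l₃∈[|l₁−l₂|,l₁+l₂]=[2,10], have l₃=2
Σlᵢ = 12 ⇒ even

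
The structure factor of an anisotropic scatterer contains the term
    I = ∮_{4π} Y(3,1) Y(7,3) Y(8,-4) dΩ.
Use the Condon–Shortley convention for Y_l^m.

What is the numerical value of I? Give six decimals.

0.148738

Rules hold: Σm=0, L=18 even, 4≤8≤10.
N = 7·15·17 = 1785
Δ = 2!·4!·12!/19! = 1/5290740
Racah Σ t=0..2: t=0:+1/7257600 t=1:−1/2073600 t=2:+1/7257600 = -1/4838400
⇒ 3j(3 7 8; 0 0 0)² = 252/20995, sgn -1
Racah Σ t=0..2: t=0:+1/58060800 t=1:−1/13063680 t=2:+1/46448640 = -79/2090188800
⇒ 3j(3 7 8; 1 3 -4)² = 68651/5290740, sgn -1
4πI² = N·(3j₀)²·(3jₘ)² = 1441671/5185765
I = +1·√(0.278005/4π) = 0.14873793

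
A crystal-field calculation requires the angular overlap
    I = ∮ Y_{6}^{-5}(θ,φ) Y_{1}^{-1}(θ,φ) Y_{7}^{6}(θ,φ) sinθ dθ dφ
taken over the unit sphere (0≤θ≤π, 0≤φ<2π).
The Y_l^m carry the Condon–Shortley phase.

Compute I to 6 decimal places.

Checks pass: Σm=0; 14 even; l₃=7∈[5,7].
(2·6+1)(2·1+1)(2·7+1) = 585
Δ: 0! 12! 2! / 15! → 1/1365
sum: t=0:+1/518400 = 1/518400
3j²(6 1 7; 0 0 0) = Δ·Π!·Σ² = 7/195  (sign -1)
sum: t=0:+1/79833600 = 1/79833600
3j²(6 1 7; -5 -1 6) = Δ·Π!·Σ² = 2/35  (sign -1)
combine: 4πI² = 585·7/195·2/35 = 6/5
take √, sign +1: I = 0.30901936

0.309019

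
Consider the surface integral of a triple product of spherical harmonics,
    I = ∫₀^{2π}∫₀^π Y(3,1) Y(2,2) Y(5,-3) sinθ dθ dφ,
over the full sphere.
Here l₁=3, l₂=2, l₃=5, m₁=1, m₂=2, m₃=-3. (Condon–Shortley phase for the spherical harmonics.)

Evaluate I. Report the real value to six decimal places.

-0.200476

Rules hold: Σm=0, L=10 even, 1≤5≤5.
N = 7·5·11 = 385
Δ = 0!·6!·4!/11! = 1/2310
Racah Σ t=0..0: t=0:+1/144 = 1/144
⇒ 3j(3 2 5; 0 0 0)² = 10/231, sgn -1
Racah Σ t=0..0: t=0:+1/1152 = 1/1152
⇒ 3j(3 2 5; 1 2 -3)² = 1/33, sgn +1
4πI² = N·(3j₀)²·(3jₘ)² = 50/99
I = -1·√(0.505051/4π) = -0.20047604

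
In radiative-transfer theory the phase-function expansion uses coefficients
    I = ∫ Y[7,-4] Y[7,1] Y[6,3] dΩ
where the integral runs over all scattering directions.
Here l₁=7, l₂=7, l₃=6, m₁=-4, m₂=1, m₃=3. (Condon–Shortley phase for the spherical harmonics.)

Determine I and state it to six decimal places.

m-sum 0 ✓  L=20 even ✓  0≤6≤14 ✓
Π(2lᵢ+1) = 15×15×13 = 2925
triangle coeff Δ(7,7,6) = 1/2444321880
Σ_t [1,7]: t=1:−1/2612736000 t=2:+1/20736000 t=3:−1/1658880 t=4:+1/746496 t=5:−1/1658880 t=6:+1/20736000 t=7:−1/2612736000 = 1/4354560
(3j)²=1000/138567 [(7 7 6; 0 0 0)], sign=+1
Σ_t [5,8]: t=5:−1/18662400 t=6:+1/8294400 t=7:−1/29030400 t=8:+1/1045094400 = 1/29859840
(3j)²=175/25194 [(7 7 6; -4 1 3)], sign=-1
⇒ 4πI² = 2187500/14919047
I = (-1)√(2187500/14919047/(4π)) = -0.10801860

-0.108019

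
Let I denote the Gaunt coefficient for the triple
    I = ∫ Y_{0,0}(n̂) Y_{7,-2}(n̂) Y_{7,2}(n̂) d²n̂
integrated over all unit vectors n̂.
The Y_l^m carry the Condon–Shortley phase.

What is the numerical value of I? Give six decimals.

0.282095

m-sum 0 ✓  L=14 even ✓  7≤7≤7 ✓
Π(2lᵢ+1) = 1×15×15 = 225
triangle coeff Δ(0,7,7) = 1/15
Σ_t [0,0]: t=0:+1/25401600 = 1/25401600
(3j)²=1/15 [(0 7 7; 0 0 0)], sign=-1
Σ_t [0,0]: t=0:+1/43545600 = 1/43545600
(3j)²=1/15 [(0 7 7; 0 -2 2)], sign=-1
⇒ 4πI² = 1/1
I = (+1)√(1/1/(4π)) = 0.28209479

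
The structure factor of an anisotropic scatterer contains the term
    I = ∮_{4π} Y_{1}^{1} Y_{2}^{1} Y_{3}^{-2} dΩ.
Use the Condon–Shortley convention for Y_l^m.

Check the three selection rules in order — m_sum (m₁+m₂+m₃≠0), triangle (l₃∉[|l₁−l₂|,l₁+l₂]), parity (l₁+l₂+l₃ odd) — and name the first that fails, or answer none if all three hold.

azimuthal sum: 1 + 1 − 2 = 0  ✓
1 ≤ 3 ≤ 3 (triangle on l)  ✓
L = 1 + 2 + 3 = 6 (even)  ✓

none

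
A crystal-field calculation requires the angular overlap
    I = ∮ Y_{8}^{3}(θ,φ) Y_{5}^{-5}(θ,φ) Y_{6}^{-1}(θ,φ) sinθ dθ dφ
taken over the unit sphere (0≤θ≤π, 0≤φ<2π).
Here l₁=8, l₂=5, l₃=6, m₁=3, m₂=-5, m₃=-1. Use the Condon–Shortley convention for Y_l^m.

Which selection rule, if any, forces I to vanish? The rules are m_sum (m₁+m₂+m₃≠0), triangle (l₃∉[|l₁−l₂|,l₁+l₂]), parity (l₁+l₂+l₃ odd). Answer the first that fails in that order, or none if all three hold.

m_sum

m₁+m₂+m₃ = 3 − 5 − 1 = -3  ✗
triangle: |8−5|=3 ≤ l₃=6 ≤ 8+5=13
parity: l₁+l₂+l₃ = 19 is odd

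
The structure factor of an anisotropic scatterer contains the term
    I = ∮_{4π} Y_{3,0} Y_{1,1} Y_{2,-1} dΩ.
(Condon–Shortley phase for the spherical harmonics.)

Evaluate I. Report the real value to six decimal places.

0.143048

Rules hold: Σm=0, L=6 even, 2≤2≤4.
N = 7·3·5 = 105
Δ = 2!·4!·0!/7! = 1/105
Racah Σ t=1..1: t=1:−1/4 = -1/4
⇒ 3j(3 1 2; 0 0 0)² = 3/35, sgn -1
Racah Σ t=2..2: t=2:+1/12 = 1/12
⇒ 3j(3 1 2; 0 1 -1)² = 1/35, sgn -1
4πI² = N·(3j₀)²·(3jₘ)² = 9/35
I = +1·√(0.257143/4π) = 0.14304817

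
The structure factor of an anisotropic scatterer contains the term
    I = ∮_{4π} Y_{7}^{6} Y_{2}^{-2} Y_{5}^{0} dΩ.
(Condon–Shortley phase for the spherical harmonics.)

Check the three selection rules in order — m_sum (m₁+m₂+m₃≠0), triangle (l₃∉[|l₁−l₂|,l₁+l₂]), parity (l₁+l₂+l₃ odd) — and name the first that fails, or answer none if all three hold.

azimuthal sum: 6 − 2 + 0 = 4  ✗
5 ≤ 5 ≤ 9 (triangle on l)
L = 7 + 2 + 5 = 14 (even)

m_sum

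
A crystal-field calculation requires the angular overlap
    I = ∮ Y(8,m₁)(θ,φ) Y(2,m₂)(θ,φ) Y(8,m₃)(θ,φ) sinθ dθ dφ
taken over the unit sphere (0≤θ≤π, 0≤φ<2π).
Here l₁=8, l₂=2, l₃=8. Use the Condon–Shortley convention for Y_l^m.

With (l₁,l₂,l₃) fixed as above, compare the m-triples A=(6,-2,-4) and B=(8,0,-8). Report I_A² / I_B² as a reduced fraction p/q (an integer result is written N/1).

91/400

l's match ⇒ only the (l;m) 3-j factors differ between A and B.
A: triangle coeff Δ(8,2,8) = 1/348840; Σ_t [0,0]: t=0:+1/3832012800 = 1/3832012800; (3j)²=91/9690 [(8 2 8; 6 -2 -4)], sign=+1
B: triangle coeff Δ(8,2,8) = 1/348840; Σ_t [0,0]: t=0:+1/348713164800 = 1/348713164800; (3j)²=40/969 [(8 2 8; 8 0 -8)], sign=+1
I_A²/I_B² = (91/9690)/(40/969) = 91/400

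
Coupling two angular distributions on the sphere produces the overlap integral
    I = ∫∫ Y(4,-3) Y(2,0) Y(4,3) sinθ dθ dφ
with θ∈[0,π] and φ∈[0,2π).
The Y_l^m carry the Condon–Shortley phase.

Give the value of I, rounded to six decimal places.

Rules hold: Σm=0, L=10 even, 2≤4≤6.
N = 9·5·9 = 405
Δ = 2!·6!·2!/11! = 1/13860
Racah Σ t=0..2: t=0:+1/192 t=1:−1/36 t=2:+1/192 = -5/288
⇒ 3j(4 2 4; 0 0 0)² = 20/693, sgn -1
Racah Σ t=1..2: t=1:−1/720 t=2:+1/480 = 1/1440
⇒ 3j(4 2 4; -3 0 3)² = 7/1980, sgn -1
4πI² = N·(3j₀)²·(3jₘ)² = 5/121
I = +1·√(0.0413223/4π) = 0.05734392

0.057344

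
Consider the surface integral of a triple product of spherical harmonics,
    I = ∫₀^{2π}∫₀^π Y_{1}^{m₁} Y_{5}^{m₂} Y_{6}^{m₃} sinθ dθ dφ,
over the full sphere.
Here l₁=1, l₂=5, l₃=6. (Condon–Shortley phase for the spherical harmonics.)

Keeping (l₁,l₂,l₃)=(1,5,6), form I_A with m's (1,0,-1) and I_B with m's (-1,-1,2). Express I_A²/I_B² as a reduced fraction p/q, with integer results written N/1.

l's match ⇒ only the (l;m) 3-j factors differ between A and B.
A: triangle coeff Δ(1,5,6) = 1/858; Σ_t [0,0]: t=0:+1/28800 = 1/28800; (3j)²=7/286 [(1 5 6; 1 0 -1)], sign=-1
B: triangle coeff Δ(1,5,6) = 1/858; Σ_t [0,0]: t=0:+1/34560 = 1/34560; (3j)²=14/429 [(1 5 6; -1 -1 2)], sign=+1
I_A²/I_B² = (7/286)/(14/429) = 3/4

3/4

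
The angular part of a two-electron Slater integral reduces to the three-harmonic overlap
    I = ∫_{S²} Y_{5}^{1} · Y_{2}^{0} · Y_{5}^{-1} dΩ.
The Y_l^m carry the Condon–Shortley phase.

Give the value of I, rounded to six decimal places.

Rules hold: Σm=0, L=12 even, 3≤5≤7.
N = 11·5·11 = 605
Δ = 2!·8!·2!/13! = 1/38610
Racah Σ t=0..2: t=0:+1/2880 t=1:−1/576 t=2:+1/2880 = -1/960
⇒ 3j(5 2 5; 0 0 0)² = 10/429, sgn +1
Racah Σ t=0..2: t=0:+1/2304 t=1:−1/720 t=2:+1/5760 = -1/1280
⇒ 3j(5 2 5; 1 0 -1)² = 27/1430, sgn -1
4πI² = N·(3j₀)²·(3jₘ)² = 45/169
I = -1·√(0.266272/4π) = -0.14556534

-0.145565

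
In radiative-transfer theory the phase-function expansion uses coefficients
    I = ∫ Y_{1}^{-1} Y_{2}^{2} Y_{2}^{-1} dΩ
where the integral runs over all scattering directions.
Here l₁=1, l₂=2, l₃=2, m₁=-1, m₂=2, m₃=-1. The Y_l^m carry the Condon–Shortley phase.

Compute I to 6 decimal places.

L=5 odd ⇒ parity kills the (l;000) factor ⇒ I = 0

0.000000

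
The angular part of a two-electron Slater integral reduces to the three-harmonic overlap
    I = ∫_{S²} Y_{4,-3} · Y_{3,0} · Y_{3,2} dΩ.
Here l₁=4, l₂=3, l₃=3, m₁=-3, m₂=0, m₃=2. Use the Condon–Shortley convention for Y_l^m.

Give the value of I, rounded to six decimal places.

0.000000

-3 + 0 + 2 = -1 ≠ 0: azimuthal integral kills it; I = 0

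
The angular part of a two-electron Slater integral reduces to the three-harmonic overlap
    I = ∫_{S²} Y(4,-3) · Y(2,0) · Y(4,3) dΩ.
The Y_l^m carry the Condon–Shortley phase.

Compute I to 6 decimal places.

0.057344

Rules hold: Σm=0, L=10 even, 2≤4≤6.
N = 9·5·9 = 405
Δ = 2!·6!·2!/11! = 1/13860
Racah Σ t=0..2: t=0:+1/192 t=1:−1/36 t=2:+1/192 = -5/288
⇒ 3j(4 2 4; 0 0 0)² = 20/693, sgn -1
Racah Σ t=1..2: t=1:−1/720 t=2:+1/480 = 1/1440
⇒ 3j(4 2 4; -3 0 3)² = 7/1980, sgn -1
4πI² = N·(3j₀)²·(3jₘ)² = 5/121
I = +1·√(0.0413223/4π) = 0.05734392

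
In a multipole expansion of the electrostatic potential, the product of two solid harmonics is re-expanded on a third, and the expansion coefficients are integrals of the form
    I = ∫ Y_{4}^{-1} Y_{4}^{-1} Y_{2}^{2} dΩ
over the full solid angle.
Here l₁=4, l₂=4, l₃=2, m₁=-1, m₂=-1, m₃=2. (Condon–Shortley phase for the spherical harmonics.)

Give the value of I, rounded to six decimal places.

Rules hold: Σm=0, L=10 even, 0≤2≤8.
N = 9·9·5 = 405
Δ = 6!·2!·2!/11! = 1/13860
Racah Σ t=2..4: t=2:+1/192 t=3:−1/36 t=4:+1/192 = -5/288
⇒ 3j(4 4 2; 0 0 0)² = 20/693, sgn -1
Racah Σ t=3..3: t=3:−1/144 = -1/144
⇒ 3j(4 4 2; -1 -1 2)² = 10/231, sgn -1
4πI² = N·(3j₀)²·(3jₘ)² = 3000/5929
I = +1·√(0.505988/4π) = 0.20066192

0.200662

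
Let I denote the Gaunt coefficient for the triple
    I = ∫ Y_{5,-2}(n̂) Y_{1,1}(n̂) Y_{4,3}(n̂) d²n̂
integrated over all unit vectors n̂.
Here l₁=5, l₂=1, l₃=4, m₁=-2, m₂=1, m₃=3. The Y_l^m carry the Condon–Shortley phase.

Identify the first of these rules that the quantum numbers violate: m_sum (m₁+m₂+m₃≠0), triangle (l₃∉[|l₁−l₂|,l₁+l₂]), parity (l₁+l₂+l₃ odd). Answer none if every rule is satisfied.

Σmᵢ = 2  ✗
l₃∈[|l₁−l₂|,l₁+l₂]=[4,6], have l₃=4
Σlᵢ = 10 ⇒ even

m_sum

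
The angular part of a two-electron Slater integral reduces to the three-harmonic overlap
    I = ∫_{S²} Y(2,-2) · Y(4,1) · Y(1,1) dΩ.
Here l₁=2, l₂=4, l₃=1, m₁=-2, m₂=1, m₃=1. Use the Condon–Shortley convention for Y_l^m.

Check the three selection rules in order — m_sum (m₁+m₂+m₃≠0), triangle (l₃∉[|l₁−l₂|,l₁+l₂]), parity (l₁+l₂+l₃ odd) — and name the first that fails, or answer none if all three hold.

azimuthal sum: -2 + 1 + 1 = 0  ✓
2 ≤ 1 ≤ 6 (triangle on l)  ✗
L = 2 + 4 + 1 = 7 (odd)

triangle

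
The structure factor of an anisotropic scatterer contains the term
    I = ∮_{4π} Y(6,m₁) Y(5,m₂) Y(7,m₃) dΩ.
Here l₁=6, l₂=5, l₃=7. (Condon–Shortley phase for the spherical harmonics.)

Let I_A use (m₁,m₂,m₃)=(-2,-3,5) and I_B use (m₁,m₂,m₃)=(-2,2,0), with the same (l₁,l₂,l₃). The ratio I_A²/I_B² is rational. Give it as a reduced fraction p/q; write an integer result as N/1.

Shared (l₁,l₂,l₃)=(6,5,7): N and (l;000)² cancel in I_A²/I_B².
A: Δ = 4!·8!·6!/19! = 1/174594420; Racah Σ t=0..2: t=0:+1/46448640 t=1:−1/3628800 t=2:+1/4147200 = -1/77414400; ⇒ 3j(6 5 7; -2 -3 5)² = 3/41990, sgn -1
B: Δ = 4!·8!·6!/19! = 1/174594420; Racah Σ t=1..4: t=1:−1/21772800 t=2:+1/691200 t=3:−1/207360 t=4:+1/497664 = -41/29030400; ⇒ 3j(6 5 7; -2 2 0)² = 11767/1385670, sgn +1
I_A²/I_B² = (3/41990)/(11767/1385670) = 99/11767

99/11767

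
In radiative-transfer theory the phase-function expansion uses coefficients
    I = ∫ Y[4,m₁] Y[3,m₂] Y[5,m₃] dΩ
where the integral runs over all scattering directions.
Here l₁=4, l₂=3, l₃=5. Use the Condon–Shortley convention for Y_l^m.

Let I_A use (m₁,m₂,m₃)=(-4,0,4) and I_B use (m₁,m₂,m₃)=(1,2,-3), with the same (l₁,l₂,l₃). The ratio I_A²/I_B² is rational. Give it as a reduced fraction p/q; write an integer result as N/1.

168/5

l's match ⇒ only the (l;m) 3-j factors differ between A and B.
A: triangle coeff Δ(4,3,5) = 1/180180; Σ_t [2,2]: t=2:+1/8640 = 1/8640; (3j)²=28/715 [(4 3 5; -4 0 4)], sign=-1
B: triangle coeff Δ(4,3,5) = 1/180180; Σ_t [1,2]: t=1:−1/1152 t=2:+1/1440 = -1/5760; (3j)²=1/858 [(4 3 5; 1 2 -3)], sign=-1
I_A²/I_B² = (28/715)/(1/858) = 168/5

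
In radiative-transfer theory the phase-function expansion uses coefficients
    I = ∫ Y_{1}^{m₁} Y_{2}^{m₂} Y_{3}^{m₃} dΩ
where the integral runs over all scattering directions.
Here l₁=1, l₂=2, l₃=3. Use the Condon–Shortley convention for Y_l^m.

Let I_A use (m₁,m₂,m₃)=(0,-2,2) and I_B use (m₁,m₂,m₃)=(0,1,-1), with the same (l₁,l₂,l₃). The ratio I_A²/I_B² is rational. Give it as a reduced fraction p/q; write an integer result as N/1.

l's match ⇒ only the (l;m) 3-j factors differ between A and B.
A: triangle coeff Δ(1,2,3) = 1/105; Σ_t [0,0]: t=0:+1/24 = 1/24; (3j)²=1/21 [(1 2 3; 0 -2 2)], sign=-1
B: triangle coeff Δ(1,2,3) = 1/105; Σ_t [0,0]: t=0:+1/6 = 1/6; (3j)²=8/105 [(1 2 3; 0 1 -1)], sign=+1
I_A²/I_B² = (1/21)/(8/105) = 5/8

5/8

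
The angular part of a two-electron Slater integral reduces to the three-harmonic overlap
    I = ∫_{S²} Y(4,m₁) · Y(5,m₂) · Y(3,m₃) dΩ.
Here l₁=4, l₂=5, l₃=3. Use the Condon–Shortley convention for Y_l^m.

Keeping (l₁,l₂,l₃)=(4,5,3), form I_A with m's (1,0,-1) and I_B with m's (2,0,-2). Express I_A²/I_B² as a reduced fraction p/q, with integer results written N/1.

Shared (l₁,l₂,l₃)=(4,5,3): N and (l;000)² cancel in I_A²/I_B².
A: Δ = 6!·2!·4!/13! = 1/180180; Racah Σ t=1..3: t=1:−1/5760 t=2:+1/288 t=3:−1/288 = -1/5760; ⇒ 3j(4 5 3; 1 0 -1)² = 1/12012, sgn -1
B: Δ = 6!·2!·4!/13! = 1/180180; Racah Σ t=1..2: t=1:−1/2880 t=2:+1/576 = 1/720; ⇒ 3j(4 5 3; 2 0 -2)² = 80/3003, sgn -1
I_A²/I_B² = (1/12012)/(80/3003) = 1/320

1/320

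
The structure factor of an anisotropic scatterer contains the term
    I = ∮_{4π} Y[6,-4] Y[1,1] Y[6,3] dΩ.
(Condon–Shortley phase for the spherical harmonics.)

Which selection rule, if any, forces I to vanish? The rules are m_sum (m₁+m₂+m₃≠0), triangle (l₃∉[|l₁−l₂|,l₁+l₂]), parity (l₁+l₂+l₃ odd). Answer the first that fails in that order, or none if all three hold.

m₁+m₂+m₃ = -4 + 1 + 3 = 0  ✓
triangle: |6−1|=5 ≤ l₃=6 ≤ 6+1=7  ✓
parity: l₁+l₂+l₃ = 13 is odd  ✗

parity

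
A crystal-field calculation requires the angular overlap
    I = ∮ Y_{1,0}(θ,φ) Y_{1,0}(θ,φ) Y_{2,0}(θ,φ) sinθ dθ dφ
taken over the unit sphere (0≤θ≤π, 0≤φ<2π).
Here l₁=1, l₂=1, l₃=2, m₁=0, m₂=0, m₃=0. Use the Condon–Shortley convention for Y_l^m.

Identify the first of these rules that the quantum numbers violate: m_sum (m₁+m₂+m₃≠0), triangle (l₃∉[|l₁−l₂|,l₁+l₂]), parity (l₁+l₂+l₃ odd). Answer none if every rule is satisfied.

Σmᵢ = 0  ✓
l₃∈[|l₁−l₂|,l₁+l₂]=[0,2], have l₃=2  ✓
Σlᵢ = 4 ⇒ even  ✓

none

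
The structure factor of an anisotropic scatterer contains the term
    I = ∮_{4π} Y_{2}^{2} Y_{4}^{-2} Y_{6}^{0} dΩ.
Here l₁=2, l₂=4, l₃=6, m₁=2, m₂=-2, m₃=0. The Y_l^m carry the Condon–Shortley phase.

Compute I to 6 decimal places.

0.061597

m-sum 0 ✓  L=12 even ✓  2≤6≤6 ✓
Π(2lᵢ+1) = 5×9×13 = 585
triangle coeff Δ(2,4,6) = 1/6435
Σ_t [0,0]: t=0:+1/2304 = 1/2304
(3j)²=5/143 [(2 4 6; 0 0 0)], sign=+1
Σ_t [0,0]: t=0:+1/34560 = 1/34560
(3j)²=1/429 [(2 4 6; 2 -2 0)], sign=+1
⇒ 4πI² = 75/1573
I = (+1)√(75/1573/(4π)) = 0.06159725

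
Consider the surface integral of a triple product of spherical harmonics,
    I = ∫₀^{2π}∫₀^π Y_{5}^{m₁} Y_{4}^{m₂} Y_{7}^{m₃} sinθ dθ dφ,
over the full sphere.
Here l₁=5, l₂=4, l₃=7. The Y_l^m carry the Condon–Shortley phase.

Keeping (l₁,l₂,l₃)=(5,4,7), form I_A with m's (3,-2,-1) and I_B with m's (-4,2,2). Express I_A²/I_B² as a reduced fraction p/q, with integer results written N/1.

l's match ⇒ only the (l;m) 3-j factors differ between A and B.
A: triangle coeff Δ(5,4,7) = 1/6126120; Σ_t [0,2]: t=0:+1/138240 t=1:−1/604800 t=2:+1/58060800 = 13/2322432; (3j)²=1625/94248 [(5 4 7; 3 -2 -1)], sign=+1
B: triangle coeff Δ(5,4,7) = 1/6126120; Σ_t [1,2]: t=1:−1/4838400 t=2:+1/483840 = 1/537600; (3j)²=2187/170170 [(5 4 7; -4 2 2)], sign=-1
I_A²/I_B² = (1625/94248)/(2187/170170) = 105625/78732

105625/78732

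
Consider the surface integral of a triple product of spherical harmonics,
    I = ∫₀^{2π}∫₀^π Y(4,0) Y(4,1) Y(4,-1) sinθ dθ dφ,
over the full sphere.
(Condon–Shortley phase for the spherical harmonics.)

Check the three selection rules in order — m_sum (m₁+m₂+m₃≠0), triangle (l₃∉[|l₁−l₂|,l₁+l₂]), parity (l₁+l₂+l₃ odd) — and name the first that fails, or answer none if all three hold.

m₁+m₂+m₃ = 0 + 1 − 1 = 0  ✓
triangle: |4−4|=0 ≤ l₃=4 ≤ 4+4=8  ✓
parity: l₁+l₂+l₃ = 12 is even  ✓

none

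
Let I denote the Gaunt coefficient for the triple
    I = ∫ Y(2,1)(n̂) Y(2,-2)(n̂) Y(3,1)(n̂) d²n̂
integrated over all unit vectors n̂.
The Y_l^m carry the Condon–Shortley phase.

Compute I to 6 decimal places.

l₁+l₂+l₃=7 is odd: 3j(l;000)=0 ⇒ I=0

0.000000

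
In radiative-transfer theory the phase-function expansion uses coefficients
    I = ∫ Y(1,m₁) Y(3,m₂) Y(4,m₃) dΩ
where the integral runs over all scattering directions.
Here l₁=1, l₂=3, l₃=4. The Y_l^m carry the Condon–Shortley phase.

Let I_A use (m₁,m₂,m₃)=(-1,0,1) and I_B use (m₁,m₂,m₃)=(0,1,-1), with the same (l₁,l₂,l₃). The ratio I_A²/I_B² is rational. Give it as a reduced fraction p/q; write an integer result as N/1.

l's match ⇒ only the (l;m) 3-j factors differ between A and B.
A: triangle coeff Δ(1,3,4) = 1/252; Σ_t [0,0]: t=0:+1/72 = 1/72; (3j)²=5/126 [(1 3 4; -1 0 1)], sign=-1
B: triangle coeff Δ(1,3,4) = 1/252; Σ_t [0,0]: t=0:+1/48 = 1/48; (3j)²=5/84 [(1 3 4; 0 1 -1)], sign=-1
I_A²/I_B² = (5/126)/(5/84) = 2/3

2/3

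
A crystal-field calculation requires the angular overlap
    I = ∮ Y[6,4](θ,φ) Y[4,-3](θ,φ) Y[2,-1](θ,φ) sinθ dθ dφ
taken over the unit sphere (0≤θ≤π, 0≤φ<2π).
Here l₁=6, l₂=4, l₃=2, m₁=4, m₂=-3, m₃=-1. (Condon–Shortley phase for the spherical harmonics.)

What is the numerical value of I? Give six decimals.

Checks pass: Σm=0; 12 even; l₃=2∈[2,10].
(2·6+1)(2·4+1)(2·2+1) = 585
Δ: 8! 4! 0! / 13! → 1/6435
sum: t=4:+1/2304 = 1/2304
3j²(6 4 2; 0 0 0) = Δ·Π!·Σ² = 5/143  (sign +1)
sum: t=1:−1/30240 = -1/30240
3j²(6 4 2; 4 -3 -1) = Δ·Π!·Σ² = 16/429  (sign +1)
combine: 4πI² = 585·5/143·16/429 = 1200/1573
take √, sign +1: I = 0.24638901

0.246389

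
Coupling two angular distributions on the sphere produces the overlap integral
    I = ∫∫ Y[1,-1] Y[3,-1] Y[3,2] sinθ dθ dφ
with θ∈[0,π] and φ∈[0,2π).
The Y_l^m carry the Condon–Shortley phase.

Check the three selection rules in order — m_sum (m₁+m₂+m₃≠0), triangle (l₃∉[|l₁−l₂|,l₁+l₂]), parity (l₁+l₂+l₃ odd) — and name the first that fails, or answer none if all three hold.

m₁+m₂+m₃ = -1 − 1 + 2 = 0  ✓
triangle: |1−3|=2 ≤ l₃=3 ≤ 1+3=4  ✓
parity: l₁+l₂+l₃ = 7 is odd  ✗

parity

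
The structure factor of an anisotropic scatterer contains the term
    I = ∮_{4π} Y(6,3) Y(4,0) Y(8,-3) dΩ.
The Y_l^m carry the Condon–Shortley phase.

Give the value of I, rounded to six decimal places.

0.019164

m-sum 0 ✓  L=18 even ✓  2≤8≤10 ✓
Π(2lᵢ+1) = 13×9×17 = 1989
triangle coeff Δ(6,4,8) = 1/23279256
Σ_t [0,2]: t=0:+1/1658880 t=1:−1/518400 t=2:+1/1658880 = -1/1382400
(3j)²=504/46189 [(6 4 8; 0 0 0)], sign=-1
Σ_t [0,2]: t=0:+1/2903040 t=1:−1/2903040 t=2:+1/34836480 = 1/34836480
(3j)²=25/117572 [(6 4 8; 3 0 -3)], sign=-1
⇒ 4πI² = 4050/877591
I = (+1)√(4050/877591/(4π)) = 0.01916357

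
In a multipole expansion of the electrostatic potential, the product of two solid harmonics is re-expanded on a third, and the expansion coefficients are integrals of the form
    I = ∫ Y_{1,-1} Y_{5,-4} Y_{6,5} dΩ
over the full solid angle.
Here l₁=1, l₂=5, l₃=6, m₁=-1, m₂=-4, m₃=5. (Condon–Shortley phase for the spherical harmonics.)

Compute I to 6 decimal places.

Checks pass: Σm=0; 12 even; l₃=6∈[4,6].
(2·1+1)(2·5+1)(2·6+1) = 429
Δ: 0! 2! 10! / 13! → 1/858
sum: t=0:+1/14400 = 1/14400
3j²(1 5 6; 0 0 0) = Δ·Π!·Σ² = 6/143  (sign +1)
sum: t=0:+1/725760 = 1/725760
3j²(1 5 6; -1 -4 5) = Δ·Π!·Σ² = 5/78  (sign -1)
combine: 4πI² = 429·6/143·5/78 = 15/13
take √, sign -1: I = -0.30301841

-0.303018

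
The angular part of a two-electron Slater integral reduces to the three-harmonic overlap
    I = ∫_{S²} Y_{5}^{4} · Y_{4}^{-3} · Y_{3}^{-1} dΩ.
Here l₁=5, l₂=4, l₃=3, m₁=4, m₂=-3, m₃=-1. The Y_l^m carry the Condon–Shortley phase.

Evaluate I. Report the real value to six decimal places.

0.042401

Checks pass: Σm=0; 12 even; l₃=3∈[1,9].
(2·5+1)(2·4+1)(2·3+1) = 693
Δ: 6! 4! 2! / 13! → 1/180180
sum: t=2:+1/576 t=3:−1/144 t=4:+1/576 = -1/288
3j²(5 4 3; 0 0 0) = Δ·Π!·Σ² = 20/1001  (sign +1)
sum: t=0:+1/4320 t=1:−1/5760 = 1/17280
3j²(5 4 3; 4 -3 -1) = Δ·Π!·Σ² = 7/4290  (sign +1)
combine: 4πI² = 693·20/1001·7/4290 = 42/1859
take √, sign +1: I = 0.04240138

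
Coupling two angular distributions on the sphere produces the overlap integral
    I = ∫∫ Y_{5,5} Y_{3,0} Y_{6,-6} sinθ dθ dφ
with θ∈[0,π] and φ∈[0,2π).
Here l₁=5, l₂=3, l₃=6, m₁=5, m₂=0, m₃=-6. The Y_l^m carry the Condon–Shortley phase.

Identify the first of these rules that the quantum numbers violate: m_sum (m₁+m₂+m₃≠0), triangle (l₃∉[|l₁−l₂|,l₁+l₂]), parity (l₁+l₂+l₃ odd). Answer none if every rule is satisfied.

m₁+m₂+m₃ = 5 + 0 − 6 = -1  ✗
triangle: |5−3|=2 ≤ l₃=6 ≤ 5+3=8
parity: l₁+l₂+l₃ = 14 is even

m_sum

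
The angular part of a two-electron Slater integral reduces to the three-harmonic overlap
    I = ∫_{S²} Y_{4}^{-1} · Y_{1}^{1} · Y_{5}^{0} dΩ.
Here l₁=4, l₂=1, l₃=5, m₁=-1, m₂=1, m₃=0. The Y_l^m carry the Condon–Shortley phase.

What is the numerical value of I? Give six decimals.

0.155288

Checks pass: Σm=0; 10 even; l₃=5∈[3,5].
(2·4+1)(2·1+1)(2·5+1) = 297
Δ: 0! 8! 2! / 11! → 1/495
sum: t=0:+1/576 = 1/576
3j²(4 1 5; 0 0 0) = Δ·Π!·Σ² = 5/99  (sign -1)
sum: t=0:+1/1440 = 1/1440
3j²(4 1 5; -1 1 0) = Δ·Π!·Σ² = 2/99  (sign -1)
combine: 4πI² = 297·5/99·2/99 = 10/33
take √, sign +1: I = 0.15528807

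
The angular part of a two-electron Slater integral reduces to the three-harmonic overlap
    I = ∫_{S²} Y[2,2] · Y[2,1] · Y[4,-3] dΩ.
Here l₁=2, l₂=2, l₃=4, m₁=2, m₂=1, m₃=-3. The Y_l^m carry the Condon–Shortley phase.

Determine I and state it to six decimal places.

Rules hold: Σm=0, L=8 even, 0≤4≤4.
N = 5·5·9 = 225
Δ = 0!·4!·4!/9! = 1/630
Racah Σ t=0..0: t=0:+1/16 = 1/16
⇒ 3j(2 2 4; 0 0 0)² = 2/35, sgn +1
Racah Σ t=0..0: t=0:+1/144 = 1/144
⇒ 3j(2 2 4; 2 1 -3)² = 1/18, sgn -1
4πI² = N·(3j₀)²·(3jₘ)² = 5/7
I = -1·√(0.714286/4π) = -0.23841361

-0.238414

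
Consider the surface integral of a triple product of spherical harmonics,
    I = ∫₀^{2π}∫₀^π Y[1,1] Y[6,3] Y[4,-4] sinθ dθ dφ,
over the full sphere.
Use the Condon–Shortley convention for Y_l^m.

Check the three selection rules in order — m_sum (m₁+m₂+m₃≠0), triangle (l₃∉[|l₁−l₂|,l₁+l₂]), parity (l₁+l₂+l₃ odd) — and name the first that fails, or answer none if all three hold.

m₁+m₂+m₃ = 1 + 3 − 4 = 0  ✓
triangle: |1−6|=5 ≤ l₃=4 ≤ 1+6=7  ✗
parity: l₁+l₂+l₃ = 11 is odd

triangle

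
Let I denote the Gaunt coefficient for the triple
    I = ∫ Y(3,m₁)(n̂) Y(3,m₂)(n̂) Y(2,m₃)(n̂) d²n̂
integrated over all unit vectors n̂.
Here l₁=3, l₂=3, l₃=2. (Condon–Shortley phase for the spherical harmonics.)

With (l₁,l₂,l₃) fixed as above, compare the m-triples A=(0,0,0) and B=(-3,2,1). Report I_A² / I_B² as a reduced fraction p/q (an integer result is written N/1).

16/25

Shared (l₁,l₂,l₃)=(3,3,2): N and (l;000)² cancel in I_A²/I_B².
A: Δ = 4!·2!·2!/9! = 1/3780; Racah Σ t=1..3: t=1:−1/24 t=2:+1/4 t=3:−1/24 = 1/6; ⇒ 3j(3 3 2; 0 0 0)² = 4/105, sgn +1
B: Δ = 4!·2!·2!/9! = 1/3780; Racah Σ t=4..4: t=4:+1/48 = 1/48; ⇒ 3j(3 3 2; -3 2 1)² = 5/84, sgn -1
I_A²/I_B² = (4/105)/(5/84) = 16/25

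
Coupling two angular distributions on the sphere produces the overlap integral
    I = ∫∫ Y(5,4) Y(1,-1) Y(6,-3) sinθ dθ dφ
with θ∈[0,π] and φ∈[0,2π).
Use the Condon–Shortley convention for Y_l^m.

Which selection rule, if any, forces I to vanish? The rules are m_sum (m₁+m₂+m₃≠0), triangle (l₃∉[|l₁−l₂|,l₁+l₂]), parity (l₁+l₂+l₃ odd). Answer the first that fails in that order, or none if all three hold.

m₁+m₂+m₃ = 4 − 1 − 3 = 0  ✓
triangle: |5−1|=4 ≤ l₃=6 ≤ 5+1=6  ✓
parity: l₁+l₂+l₃ = 12 is even  ✓

none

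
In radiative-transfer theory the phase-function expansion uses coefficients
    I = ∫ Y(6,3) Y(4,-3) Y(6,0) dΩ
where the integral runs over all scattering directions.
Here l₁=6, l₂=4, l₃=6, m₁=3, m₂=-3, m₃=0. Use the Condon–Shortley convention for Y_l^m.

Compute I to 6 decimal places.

0.109740

Checks pass: Σm=0; 16 even; l₃=6∈[2,10].
(2·6+1)(2·4+1)(2·6+1) = 1521
Δ: 4! 8! 4! / 17! → 1/15315300
sum: t=0:+1/829440 t=1:−1/25920 t=2:+1/9216 t=3:−1/25920 t=4:+1/829440 = 7/207360
3j²(6 4 6; 0 0 0) = Δ·Π!·Σ² = 28/2431  (sign +1)
sum: t=0:+1/103680 t=1:−1/207360 = 1/207360
3j²(6 4 6; 3 -3 0) = Δ·Π!·Σ² = 21/2431  (sign +1)
combine: 4πI² = 1521·28/2431·21/2431 = 5292/34969
take √, sign +1: I = 0.10973960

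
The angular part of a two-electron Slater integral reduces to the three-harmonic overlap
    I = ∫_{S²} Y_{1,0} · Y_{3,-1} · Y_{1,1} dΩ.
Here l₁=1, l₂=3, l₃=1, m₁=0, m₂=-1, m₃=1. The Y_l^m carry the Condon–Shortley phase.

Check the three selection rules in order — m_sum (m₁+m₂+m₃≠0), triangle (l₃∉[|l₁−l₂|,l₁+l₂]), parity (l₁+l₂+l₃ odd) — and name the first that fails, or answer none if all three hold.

azimuthal sum: 0 − 1 + 1 = 0  ✓
2 ≤ 1 ≤ 4 (triangle on l)  ✗
L = 1 + 3 + 1 = 5 (odd)

triangle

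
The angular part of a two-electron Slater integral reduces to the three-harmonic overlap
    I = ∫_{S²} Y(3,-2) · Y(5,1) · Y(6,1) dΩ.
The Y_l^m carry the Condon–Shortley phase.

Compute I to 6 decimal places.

Rules hold: Σm=0, L=14 even, 2≤6≤8.
N = 7·11·13 = 1001
Δ = 2!·4!·8!/15! = 1/675675
Racah Σ t=0..2: t=0:+1/8640 t=1:−1/2304 t=2:+1/8640 = -7/34560
⇒ 3j(3 5 6; 0 0 0)² = 7/429, sgn -1
Racah Σ t=1..2: t=1:−1/17280 t=2:+1/6912 = 1/11520
⇒ 3j(3 5 6; -2 1 1)² = 2/143, sgn -1
4πI² = N·(3j₀)²·(3jₘ)² = 98/429
I = +1·√(0.228438/4π) = 0.13482780

0.134828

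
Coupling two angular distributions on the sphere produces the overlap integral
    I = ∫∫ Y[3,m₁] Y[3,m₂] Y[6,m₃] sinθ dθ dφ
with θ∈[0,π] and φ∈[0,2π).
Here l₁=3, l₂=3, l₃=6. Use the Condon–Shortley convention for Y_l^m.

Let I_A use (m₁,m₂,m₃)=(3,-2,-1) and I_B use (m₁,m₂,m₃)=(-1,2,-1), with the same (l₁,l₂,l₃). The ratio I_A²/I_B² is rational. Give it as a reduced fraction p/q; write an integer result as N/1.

1/15

Shared (l₁,l₂,l₃)=(3,3,6): N and (l;000)² cancel in I_A²/I_B².
A: Δ = 0!·6!·6!/13! = 1/12012; Racah Σ t=0..0: t=0:+1/86400 = 1/86400; ⇒ 3j(3 3 6; 3 -2 -1)² = 1/1716, sgn -1
B: Δ = 0!·6!·6!/13! = 1/12012; Racah Σ t=0..0: t=0:+1/5760 = 1/5760; ⇒ 3j(3 3 6; -1 2 -1)² = 5/572, sgn -1
I_A²/I_B² = (1/1716)/(5/572) = 1/15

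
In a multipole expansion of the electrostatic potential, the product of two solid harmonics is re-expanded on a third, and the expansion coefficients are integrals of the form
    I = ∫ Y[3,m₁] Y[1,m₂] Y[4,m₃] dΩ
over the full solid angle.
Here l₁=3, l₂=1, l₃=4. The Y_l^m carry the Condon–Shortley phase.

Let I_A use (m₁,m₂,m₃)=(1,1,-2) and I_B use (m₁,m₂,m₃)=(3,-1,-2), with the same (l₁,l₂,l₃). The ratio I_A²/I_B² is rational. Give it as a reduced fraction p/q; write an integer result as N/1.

15/1

Shared (l₁,l₂,l₃)=(3,1,4): N and (l;000)² cancel in I_A²/I_B².
A: Δ = 0!·6!·2!/9! = 1/252; Racah Σ t=0..0: t=0:+1/96 = 1/96; ⇒ 3j(3 1 4; 1 1 -2)² = 5/84, sgn +1
B: Δ = 0!·6!·2!/9! = 1/252; Racah Σ t=0..0: t=0:+1/1440 = 1/1440; ⇒ 3j(3 1 4; 3 -1 -2)² = 1/252, sgn +1
I_A²/I_B² = (5/84)/(1/252) = 15/1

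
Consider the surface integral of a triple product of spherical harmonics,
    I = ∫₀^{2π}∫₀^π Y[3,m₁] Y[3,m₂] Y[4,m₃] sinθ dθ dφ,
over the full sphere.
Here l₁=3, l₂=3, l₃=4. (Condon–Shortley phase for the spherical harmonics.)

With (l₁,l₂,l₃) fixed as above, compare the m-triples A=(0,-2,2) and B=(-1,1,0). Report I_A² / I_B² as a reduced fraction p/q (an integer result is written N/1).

Shared (l₁,l₂,l₃)=(3,3,4): N and (l;000)² cancel in I_A²/I_B².
A: Δ = 2!·4!·4!/11! = 1/34650; Racah Σ t=0..1: t=0:+1/72 t=1:−1/96 = 1/288; ⇒ 3j(3 3 4; 0 -2 2)² = 1/462, sgn +1
B: Δ = 2!·4!·4!/11! = 1/34650; Racah Σ t=0..2: t=0:+1/1152 t=1:−1/36 t=2:+1/32 = 5/1152; ⇒ 3j(3 3 4; -1 1 0)² = 1/1386, sgn +1
I_A²/I_B² = (1/462)/(1/1386) = 3/1

3/1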